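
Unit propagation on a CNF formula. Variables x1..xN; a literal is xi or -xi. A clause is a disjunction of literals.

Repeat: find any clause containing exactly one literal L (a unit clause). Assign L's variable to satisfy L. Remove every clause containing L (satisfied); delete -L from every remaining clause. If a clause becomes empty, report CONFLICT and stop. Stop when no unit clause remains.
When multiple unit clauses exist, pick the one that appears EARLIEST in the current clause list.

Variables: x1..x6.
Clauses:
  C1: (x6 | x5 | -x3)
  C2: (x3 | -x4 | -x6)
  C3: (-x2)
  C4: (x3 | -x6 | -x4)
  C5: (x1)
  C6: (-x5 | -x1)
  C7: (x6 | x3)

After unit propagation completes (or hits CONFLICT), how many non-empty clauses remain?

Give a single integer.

Answer: 4

Derivation:
unit clause [-2] forces x2=F; simplify:
  satisfied 1 clause(s); 6 remain; assigned so far: [2]
unit clause [1] forces x1=T; simplify:
  drop -1 from [-5, -1] -> [-5]
  satisfied 1 clause(s); 5 remain; assigned so far: [1, 2]
unit clause [-5] forces x5=F; simplify:
  drop 5 from [6, 5, -3] -> [6, -3]
  satisfied 1 clause(s); 4 remain; assigned so far: [1, 2, 5]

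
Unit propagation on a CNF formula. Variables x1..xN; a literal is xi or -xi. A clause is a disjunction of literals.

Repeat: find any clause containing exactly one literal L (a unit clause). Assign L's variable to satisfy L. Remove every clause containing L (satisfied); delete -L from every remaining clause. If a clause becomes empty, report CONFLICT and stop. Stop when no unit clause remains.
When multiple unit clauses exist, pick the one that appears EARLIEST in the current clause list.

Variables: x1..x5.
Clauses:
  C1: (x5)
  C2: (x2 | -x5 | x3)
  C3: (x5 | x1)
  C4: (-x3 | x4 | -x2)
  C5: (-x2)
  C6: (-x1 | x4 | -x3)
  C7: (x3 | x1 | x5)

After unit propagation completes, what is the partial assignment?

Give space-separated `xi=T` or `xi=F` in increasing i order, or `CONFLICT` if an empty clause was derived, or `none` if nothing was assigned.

Answer: x2=F x3=T x5=T

Derivation:
unit clause [5] forces x5=T; simplify:
  drop -5 from [2, -5, 3] -> [2, 3]
  satisfied 3 clause(s); 4 remain; assigned so far: [5]
unit clause [-2] forces x2=F; simplify:
  drop 2 from [2, 3] -> [3]
  satisfied 2 clause(s); 2 remain; assigned so far: [2, 5]
unit clause [3] forces x3=T; simplify:
  drop -3 from [-1, 4, -3] -> [-1, 4]
  satisfied 1 clause(s); 1 remain; assigned so far: [2, 3, 5]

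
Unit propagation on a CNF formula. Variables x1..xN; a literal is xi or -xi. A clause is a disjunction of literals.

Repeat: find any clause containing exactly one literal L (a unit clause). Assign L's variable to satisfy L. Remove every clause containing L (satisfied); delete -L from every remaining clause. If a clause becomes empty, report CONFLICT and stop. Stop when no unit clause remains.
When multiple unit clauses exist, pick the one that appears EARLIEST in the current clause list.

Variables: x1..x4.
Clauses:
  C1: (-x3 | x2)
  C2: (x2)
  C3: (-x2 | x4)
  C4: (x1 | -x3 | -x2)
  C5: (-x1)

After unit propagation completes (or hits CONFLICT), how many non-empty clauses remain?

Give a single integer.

Answer: 0

Derivation:
unit clause [2] forces x2=T; simplify:
  drop -2 from [-2, 4] -> [4]
  drop -2 from [1, -3, -2] -> [1, -3]
  satisfied 2 clause(s); 3 remain; assigned so far: [2]
unit clause [4] forces x4=T; simplify:
  satisfied 1 clause(s); 2 remain; assigned so far: [2, 4]
unit clause [-1] forces x1=F; simplify:
  drop 1 from [1, -3] -> [-3]
  satisfied 1 clause(s); 1 remain; assigned so far: [1, 2, 4]
unit clause [-3] forces x3=F; simplify:
  satisfied 1 clause(s); 0 remain; assigned so far: [1, 2, 3, 4]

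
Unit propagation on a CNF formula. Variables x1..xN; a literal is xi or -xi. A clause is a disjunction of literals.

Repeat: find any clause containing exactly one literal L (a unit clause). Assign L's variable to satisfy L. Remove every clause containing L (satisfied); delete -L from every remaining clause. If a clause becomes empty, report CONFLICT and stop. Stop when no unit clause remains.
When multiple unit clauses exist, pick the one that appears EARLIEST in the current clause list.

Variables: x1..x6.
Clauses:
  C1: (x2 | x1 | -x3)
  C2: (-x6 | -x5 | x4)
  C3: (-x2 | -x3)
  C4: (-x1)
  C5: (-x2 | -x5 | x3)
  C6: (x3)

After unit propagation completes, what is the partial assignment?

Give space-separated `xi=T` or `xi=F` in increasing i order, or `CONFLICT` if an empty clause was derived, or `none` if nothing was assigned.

Answer: CONFLICT

Derivation:
unit clause [-1] forces x1=F; simplify:
  drop 1 from [2, 1, -3] -> [2, -3]
  satisfied 1 clause(s); 5 remain; assigned so far: [1]
unit clause [3] forces x3=T; simplify:
  drop -3 from [2, -3] -> [2]
  drop -3 from [-2, -3] -> [-2]
  satisfied 2 clause(s); 3 remain; assigned so far: [1, 3]
unit clause [2] forces x2=T; simplify:
  drop -2 from [-2] -> [] (empty!)
  satisfied 1 clause(s); 2 remain; assigned so far: [1, 2, 3]
CONFLICT (empty clause)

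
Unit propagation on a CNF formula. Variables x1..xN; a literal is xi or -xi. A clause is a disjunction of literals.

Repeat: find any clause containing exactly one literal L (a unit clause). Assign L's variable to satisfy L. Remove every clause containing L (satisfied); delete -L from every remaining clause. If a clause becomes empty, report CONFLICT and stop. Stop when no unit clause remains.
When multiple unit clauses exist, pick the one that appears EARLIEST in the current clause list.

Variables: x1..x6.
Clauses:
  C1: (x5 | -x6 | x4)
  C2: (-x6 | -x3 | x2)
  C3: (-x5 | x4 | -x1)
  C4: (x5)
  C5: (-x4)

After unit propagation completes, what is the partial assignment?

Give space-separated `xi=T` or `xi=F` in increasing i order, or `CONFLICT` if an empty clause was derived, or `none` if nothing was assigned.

unit clause [5] forces x5=T; simplify:
  drop -5 from [-5, 4, -1] -> [4, -1]
  satisfied 2 clause(s); 3 remain; assigned so far: [5]
unit clause [-4] forces x4=F; simplify:
  drop 4 from [4, -1] -> [-1]
  satisfied 1 clause(s); 2 remain; assigned so far: [4, 5]
unit clause [-1] forces x1=F; simplify:
  satisfied 1 clause(s); 1 remain; assigned so far: [1, 4, 5]

Answer: x1=F x4=F x5=T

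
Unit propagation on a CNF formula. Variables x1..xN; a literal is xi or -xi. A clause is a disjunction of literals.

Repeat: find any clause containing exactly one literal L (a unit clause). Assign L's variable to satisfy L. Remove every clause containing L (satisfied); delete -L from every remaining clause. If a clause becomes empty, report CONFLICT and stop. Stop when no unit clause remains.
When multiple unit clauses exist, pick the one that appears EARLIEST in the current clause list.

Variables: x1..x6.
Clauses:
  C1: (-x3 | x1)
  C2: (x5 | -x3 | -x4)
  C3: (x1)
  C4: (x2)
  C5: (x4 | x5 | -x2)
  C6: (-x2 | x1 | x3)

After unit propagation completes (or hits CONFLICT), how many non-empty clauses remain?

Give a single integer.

Answer: 2

Derivation:
unit clause [1] forces x1=T; simplify:
  satisfied 3 clause(s); 3 remain; assigned so far: [1]
unit clause [2] forces x2=T; simplify:
  drop -2 from [4, 5, -2] -> [4, 5]
  satisfied 1 clause(s); 2 remain; assigned so far: [1, 2]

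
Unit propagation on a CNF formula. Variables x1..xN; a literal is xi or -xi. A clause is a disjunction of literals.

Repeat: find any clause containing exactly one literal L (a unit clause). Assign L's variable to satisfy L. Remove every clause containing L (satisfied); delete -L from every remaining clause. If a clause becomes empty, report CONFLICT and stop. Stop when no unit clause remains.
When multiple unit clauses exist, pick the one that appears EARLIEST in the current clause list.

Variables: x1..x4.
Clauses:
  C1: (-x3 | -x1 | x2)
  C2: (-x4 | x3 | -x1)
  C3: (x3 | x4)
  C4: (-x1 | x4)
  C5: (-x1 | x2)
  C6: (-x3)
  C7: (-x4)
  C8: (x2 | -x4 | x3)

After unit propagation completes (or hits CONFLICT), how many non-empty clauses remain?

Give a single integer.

Answer: 3

Derivation:
unit clause [-3] forces x3=F; simplify:
  drop 3 from [-4, 3, -1] -> [-4, -1]
  drop 3 from [3, 4] -> [4]
  drop 3 from [2, -4, 3] -> [2, -4]
  satisfied 2 clause(s); 6 remain; assigned so far: [3]
unit clause [4] forces x4=T; simplify:
  drop -4 from [-4, -1] -> [-1]
  drop -4 from [-4] -> [] (empty!)
  drop -4 from [2, -4] -> [2]
  satisfied 2 clause(s); 4 remain; assigned so far: [3, 4]
CONFLICT (empty clause)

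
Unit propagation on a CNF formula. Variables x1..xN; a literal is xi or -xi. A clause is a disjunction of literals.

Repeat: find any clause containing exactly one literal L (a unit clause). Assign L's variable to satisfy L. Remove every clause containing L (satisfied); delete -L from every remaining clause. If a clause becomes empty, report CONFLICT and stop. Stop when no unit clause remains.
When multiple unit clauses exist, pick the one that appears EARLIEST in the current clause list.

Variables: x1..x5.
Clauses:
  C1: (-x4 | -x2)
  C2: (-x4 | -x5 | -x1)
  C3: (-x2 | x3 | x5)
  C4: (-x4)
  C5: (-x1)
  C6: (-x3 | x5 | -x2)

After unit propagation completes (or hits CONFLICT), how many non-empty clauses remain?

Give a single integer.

Answer: 2

Derivation:
unit clause [-4] forces x4=F; simplify:
  satisfied 3 clause(s); 3 remain; assigned so far: [4]
unit clause [-1] forces x1=F; simplify:
  satisfied 1 clause(s); 2 remain; assigned so far: [1, 4]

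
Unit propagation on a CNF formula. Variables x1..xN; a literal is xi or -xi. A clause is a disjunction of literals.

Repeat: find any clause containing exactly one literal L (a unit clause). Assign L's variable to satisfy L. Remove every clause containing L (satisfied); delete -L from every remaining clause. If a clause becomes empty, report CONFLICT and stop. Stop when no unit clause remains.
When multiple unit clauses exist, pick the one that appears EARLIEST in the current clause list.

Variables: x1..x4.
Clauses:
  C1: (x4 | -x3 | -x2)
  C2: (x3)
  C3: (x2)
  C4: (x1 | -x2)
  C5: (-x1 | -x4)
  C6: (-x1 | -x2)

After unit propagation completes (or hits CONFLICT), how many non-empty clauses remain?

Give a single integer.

Answer: 0

Derivation:
unit clause [3] forces x3=T; simplify:
  drop -3 from [4, -3, -2] -> [4, -2]
  satisfied 1 clause(s); 5 remain; assigned so far: [3]
unit clause [2] forces x2=T; simplify:
  drop -2 from [4, -2] -> [4]
  drop -2 from [1, -2] -> [1]
  drop -2 from [-1, -2] -> [-1]
  satisfied 1 clause(s); 4 remain; assigned so far: [2, 3]
unit clause [4] forces x4=T; simplify:
  drop -4 from [-1, -4] -> [-1]
  satisfied 1 clause(s); 3 remain; assigned so far: [2, 3, 4]
unit clause [1] forces x1=T; simplify:
  drop -1 from [-1] -> [] (empty!)
  drop -1 from [-1] -> [] (empty!)
  satisfied 1 clause(s); 2 remain; assigned so far: [1, 2, 3, 4]
CONFLICT (empty clause)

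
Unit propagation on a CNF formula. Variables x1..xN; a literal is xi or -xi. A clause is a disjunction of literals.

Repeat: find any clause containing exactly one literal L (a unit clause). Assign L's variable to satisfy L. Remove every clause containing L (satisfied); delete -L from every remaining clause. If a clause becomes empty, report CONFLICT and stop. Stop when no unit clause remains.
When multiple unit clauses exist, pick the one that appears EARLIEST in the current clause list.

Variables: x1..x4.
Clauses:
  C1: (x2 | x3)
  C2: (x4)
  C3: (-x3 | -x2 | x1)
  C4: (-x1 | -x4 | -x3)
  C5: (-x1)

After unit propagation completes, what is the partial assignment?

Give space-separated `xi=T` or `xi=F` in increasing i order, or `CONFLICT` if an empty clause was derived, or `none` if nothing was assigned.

Answer: x1=F x4=T

Derivation:
unit clause [4] forces x4=T; simplify:
  drop -4 from [-1, -4, -3] -> [-1, -3]
  satisfied 1 clause(s); 4 remain; assigned so far: [4]
unit clause [-1] forces x1=F; simplify:
  drop 1 from [-3, -2, 1] -> [-3, -2]
  satisfied 2 clause(s); 2 remain; assigned so far: [1, 4]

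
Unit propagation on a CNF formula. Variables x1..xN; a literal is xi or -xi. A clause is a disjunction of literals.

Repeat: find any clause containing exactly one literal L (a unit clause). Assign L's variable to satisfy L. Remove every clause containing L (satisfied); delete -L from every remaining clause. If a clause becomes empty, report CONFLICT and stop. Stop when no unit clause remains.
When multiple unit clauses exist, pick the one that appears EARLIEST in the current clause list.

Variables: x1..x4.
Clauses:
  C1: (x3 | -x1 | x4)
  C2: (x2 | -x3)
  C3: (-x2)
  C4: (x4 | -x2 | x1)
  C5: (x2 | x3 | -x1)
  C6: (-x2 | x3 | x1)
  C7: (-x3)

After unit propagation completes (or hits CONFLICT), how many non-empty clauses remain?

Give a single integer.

Answer: 0

Derivation:
unit clause [-2] forces x2=F; simplify:
  drop 2 from [2, -3] -> [-3]
  drop 2 from [2, 3, -1] -> [3, -1]
  satisfied 3 clause(s); 4 remain; assigned so far: [2]
unit clause [-3] forces x3=F; simplify:
  drop 3 from [3, -1, 4] -> [-1, 4]
  drop 3 from [3, -1] -> [-1]
  satisfied 2 clause(s); 2 remain; assigned so far: [2, 3]
unit clause [-1] forces x1=F; simplify:
  satisfied 2 clause(s); 0 remain; assigned so far: [1, 2, 3]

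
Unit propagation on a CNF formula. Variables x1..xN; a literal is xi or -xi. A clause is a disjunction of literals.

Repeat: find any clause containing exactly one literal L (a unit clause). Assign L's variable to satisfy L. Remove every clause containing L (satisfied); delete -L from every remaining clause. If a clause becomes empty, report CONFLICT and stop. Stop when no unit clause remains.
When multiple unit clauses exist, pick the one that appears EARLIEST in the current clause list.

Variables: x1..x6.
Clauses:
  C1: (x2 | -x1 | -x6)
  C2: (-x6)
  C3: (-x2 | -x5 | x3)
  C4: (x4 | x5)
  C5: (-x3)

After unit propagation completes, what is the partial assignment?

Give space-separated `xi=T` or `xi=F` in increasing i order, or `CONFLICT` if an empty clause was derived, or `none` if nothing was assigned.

unit clause [-6] forces x6=F; simplify:
  satisfied 2 clause(s); 3 remain; assigned so far: [6]
unit clause [-3] forces x3=F; simplify:
  drop 3 from [-2, -5, 3] -> [-2, -5]
  satisfied 1 clause(s); 2 remain; assigned so far: [3, 6]

Answer: x3=F x6=F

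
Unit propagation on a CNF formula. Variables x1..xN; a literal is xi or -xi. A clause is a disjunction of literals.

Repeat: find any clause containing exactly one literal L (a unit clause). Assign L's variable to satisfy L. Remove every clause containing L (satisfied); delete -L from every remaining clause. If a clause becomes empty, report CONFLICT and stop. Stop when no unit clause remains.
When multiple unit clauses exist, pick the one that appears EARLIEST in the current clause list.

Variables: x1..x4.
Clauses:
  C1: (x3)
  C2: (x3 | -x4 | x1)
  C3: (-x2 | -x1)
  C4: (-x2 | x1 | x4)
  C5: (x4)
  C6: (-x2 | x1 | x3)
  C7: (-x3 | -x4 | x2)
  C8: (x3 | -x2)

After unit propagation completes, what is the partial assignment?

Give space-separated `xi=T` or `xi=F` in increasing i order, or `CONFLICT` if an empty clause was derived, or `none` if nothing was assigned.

unit clause [3] forces x3=T; simplify:
  drop -3 from [-3, -4, 2] -> [-4, 2]
  satisfied 4 clause(s); 4 remain; assigned so far: [3]
unit clause [4] forces x4=T; simplify:
  drop -4 from [-4, 2] -> [2]
  satisfied 2 clause(s); 2 remain; assigned so far: [3, 4]
unit clause [2] forces x2=T; simplify:
  drop -2 from [-2, -1] -> [-1]
  satisfied 1 clause(s); 1 remain; assigned so far: [2, 3, 4]
unit clause [-1] forces x1=F; simplify:
  satisfied 1 clause(s); 0 remain; assigned so far: [1, 2, 3, 4]

Answer: x1=F x2=T x3=T x4=T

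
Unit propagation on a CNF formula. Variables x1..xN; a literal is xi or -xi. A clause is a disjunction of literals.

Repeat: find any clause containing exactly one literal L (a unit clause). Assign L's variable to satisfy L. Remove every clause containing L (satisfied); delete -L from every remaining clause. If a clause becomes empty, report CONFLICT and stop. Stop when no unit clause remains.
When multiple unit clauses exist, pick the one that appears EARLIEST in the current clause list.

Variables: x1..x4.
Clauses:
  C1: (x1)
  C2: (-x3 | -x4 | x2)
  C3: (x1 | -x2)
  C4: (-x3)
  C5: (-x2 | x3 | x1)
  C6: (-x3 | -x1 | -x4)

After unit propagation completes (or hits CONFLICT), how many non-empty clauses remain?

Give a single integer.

unit clause [1] forces x1=T; simplify:
  drop -1 from [-3, -1, -4] -> [-3, -4]
  satisfied 3 clause(s); 3 remain; assigned so far: [1]
unit clause [-3] forces x3=F; simplify:
  satisfied 3 clause(s); 0 remain; assigned so far: [1, 3]

Answer: 0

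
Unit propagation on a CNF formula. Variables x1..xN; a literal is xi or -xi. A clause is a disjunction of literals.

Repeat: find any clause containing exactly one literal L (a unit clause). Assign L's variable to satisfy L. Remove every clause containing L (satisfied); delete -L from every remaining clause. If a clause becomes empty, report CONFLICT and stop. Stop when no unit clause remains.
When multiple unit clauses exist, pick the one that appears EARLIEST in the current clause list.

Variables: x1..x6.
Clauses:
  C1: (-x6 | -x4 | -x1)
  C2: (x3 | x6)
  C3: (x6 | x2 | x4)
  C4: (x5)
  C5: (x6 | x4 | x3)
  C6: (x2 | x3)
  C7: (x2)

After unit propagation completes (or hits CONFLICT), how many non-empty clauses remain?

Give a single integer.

unit clause [5] forces x5=T; simplify:
  satisfied 1 clause(s); 6 remain; assigned so far: [5]
unit clause [2] forces x2=T; simplify:
  satisfied 3 clause(s); 3 remain; assigned so far: [2, 5]

Answer: 3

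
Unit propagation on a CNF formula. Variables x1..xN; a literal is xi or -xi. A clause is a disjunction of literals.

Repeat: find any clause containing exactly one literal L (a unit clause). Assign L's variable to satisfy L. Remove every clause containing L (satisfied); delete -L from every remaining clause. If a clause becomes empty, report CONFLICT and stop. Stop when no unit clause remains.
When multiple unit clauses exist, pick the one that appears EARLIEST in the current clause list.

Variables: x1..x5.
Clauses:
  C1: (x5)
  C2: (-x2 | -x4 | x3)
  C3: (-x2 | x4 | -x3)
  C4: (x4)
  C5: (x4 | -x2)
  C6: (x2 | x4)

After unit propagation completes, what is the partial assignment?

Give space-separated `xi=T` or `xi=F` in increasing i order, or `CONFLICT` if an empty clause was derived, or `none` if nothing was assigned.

unit clause [5] forces x5=T; simplify:
  satisfied 1 clause(s); 5 remain; assigned so far: [5]
unit clause [4] forces x4=T; simplify:
  drop -4 from [-2, -4, 3] -> [-2, 3]
  satisfied 4 clause(s); 1 remain; assigned so far: [4, 5]

Answer: x4=T x5=T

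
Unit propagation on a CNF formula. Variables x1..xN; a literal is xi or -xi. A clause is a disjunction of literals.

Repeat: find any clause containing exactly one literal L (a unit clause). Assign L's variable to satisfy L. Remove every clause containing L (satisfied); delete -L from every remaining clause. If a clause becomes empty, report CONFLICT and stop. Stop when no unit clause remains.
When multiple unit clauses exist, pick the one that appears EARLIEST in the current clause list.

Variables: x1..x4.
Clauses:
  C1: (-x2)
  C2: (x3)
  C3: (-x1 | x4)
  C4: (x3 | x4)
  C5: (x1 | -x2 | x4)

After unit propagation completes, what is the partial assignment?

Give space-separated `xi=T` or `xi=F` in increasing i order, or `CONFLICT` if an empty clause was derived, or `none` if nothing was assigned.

Answer: x2=F x3=T

Derivation:
unit clause [-2] forces x2=F; simplify:
  satisfied 2 clause(s); 3 remain; assigned so far: [2]
unit clause [3] forces x3=T; simplify:
  satisfied 2 clause(s); 1 remain; assigned so far: [2, 3]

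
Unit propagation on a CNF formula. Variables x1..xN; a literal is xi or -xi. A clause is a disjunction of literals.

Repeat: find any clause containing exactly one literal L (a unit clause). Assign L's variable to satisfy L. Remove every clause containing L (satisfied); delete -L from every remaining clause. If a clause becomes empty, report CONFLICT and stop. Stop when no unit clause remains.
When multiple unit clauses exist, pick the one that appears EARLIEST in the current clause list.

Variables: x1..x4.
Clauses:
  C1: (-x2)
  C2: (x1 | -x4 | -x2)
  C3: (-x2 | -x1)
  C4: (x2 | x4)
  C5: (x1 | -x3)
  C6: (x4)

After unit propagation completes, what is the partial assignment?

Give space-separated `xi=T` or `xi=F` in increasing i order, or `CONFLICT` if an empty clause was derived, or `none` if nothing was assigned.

Answer: x2=F x4=T

Derivation:
unit clause [-2] forces x2=F; simplify:
  drop 2 from [2, 4] -> [4]
  satisfied 3 clause(s); 3 remain; assigned so far: [2]
unit clause [4] forces x4=T; simplify:
  satisfied 2 clause(s); 1 remain; assigned so far: [2, 4]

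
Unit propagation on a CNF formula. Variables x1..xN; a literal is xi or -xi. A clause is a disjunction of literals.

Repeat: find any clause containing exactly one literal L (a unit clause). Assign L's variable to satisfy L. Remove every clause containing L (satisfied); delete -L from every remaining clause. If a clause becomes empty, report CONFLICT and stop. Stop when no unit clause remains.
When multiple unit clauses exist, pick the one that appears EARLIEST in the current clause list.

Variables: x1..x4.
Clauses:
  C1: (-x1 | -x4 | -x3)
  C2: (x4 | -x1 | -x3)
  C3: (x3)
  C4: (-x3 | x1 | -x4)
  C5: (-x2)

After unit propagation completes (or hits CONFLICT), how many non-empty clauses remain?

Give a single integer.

unit clause [3] forces x3=T; simplify:
  drop -3 from [-1, -4, -3] -> [-1, -4]
  drop -3 from [4, -1, -3] -> [4, -1]
  drop -3 from [-3, 1, -4] -> [1, -4]
  satisfied 1 clause(s); 4 remain; assigned so far: [3]
unit clause [-2] forces x2=F; simplify:
  satisfied 1 clause(s); 3 remain; assigned so far: [2, 3]

Answer: 3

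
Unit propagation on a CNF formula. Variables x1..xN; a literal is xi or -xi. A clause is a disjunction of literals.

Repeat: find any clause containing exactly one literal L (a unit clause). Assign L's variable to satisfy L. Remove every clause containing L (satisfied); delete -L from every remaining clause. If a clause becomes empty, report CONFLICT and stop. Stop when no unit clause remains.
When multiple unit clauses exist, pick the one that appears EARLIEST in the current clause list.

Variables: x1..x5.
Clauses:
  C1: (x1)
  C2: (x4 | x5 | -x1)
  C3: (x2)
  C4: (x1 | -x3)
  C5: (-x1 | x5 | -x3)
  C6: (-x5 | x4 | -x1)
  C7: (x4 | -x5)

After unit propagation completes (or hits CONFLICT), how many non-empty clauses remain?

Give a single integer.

unit clause [1] forces x1=T; simplify:
  drop -1 from [4, 5, -1] -> [4, 5]
  drop -1 from [-1, 5, -3] -> [5, -3]
  drop -1 from [-5, 4, -1] -> [-5, 4]
  satisfied 2 clause(s); 5 remain; assigned so far: [1]
unit clause [2] forces x2=T; simplify:
  satisfied 1 clause(s); 4 remain; assigned so far: [1, 2]

Answer: 4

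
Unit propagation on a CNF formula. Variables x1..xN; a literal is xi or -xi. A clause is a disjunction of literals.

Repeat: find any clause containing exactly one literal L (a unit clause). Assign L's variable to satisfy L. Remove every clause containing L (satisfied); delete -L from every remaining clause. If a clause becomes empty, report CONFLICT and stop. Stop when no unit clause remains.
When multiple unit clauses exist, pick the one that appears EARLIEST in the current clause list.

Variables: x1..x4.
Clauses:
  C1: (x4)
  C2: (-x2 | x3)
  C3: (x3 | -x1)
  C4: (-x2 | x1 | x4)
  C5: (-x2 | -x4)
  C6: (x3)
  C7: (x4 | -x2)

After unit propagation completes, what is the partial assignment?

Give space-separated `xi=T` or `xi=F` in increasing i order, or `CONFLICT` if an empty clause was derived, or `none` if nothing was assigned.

unit clause [4] forces x4=T; simplify:
  drop -4 from [-2, -4] -> [-2]
  satisfied 3 clause(s); 4 remain; assigned so far: [4]
unit clause [-2] forces x2=F; simplify:
  satisfied 2 clause(s); 2 remain; assigned so far: [2, 4]
unit clause [3] forces x3=T; simplify:
  satisfied 2 clause(s); 0 remain; assigned so far: [2, 3, 4]

Answer: x2=F x3=T x4=T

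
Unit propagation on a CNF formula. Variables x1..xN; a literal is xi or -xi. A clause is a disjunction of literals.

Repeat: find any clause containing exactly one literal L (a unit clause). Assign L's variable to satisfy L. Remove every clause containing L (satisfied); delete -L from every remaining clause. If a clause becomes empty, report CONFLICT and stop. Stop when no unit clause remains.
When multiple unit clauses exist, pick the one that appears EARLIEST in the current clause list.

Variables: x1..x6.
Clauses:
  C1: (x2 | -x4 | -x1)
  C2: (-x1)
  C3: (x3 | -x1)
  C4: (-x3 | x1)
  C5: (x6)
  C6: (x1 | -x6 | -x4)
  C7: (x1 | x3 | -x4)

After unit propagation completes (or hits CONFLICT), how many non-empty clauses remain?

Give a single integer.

unit clause [-1] forces x1=F; simplify:
  drop 1 from [-3, 1] -> [-3]
  drop 1 from [1, -6, -4] -> [-6, -4]
  drop 1 from [1, 3, -4] -> [3, -4]
  satisfied 3 clause(s); 4 remain; assigned so far: [1]
unit clause [-3] forces x3=F; simplify:
  drop 3 from [3, -4] -> [-4]
  satisfied 1 clause(s); 3 remain; assigned so far: [1, 3]
unit clause [6] forces x6=T; simplify:
  drop -6 from [-6, -4] -> [-4]
  satisfied 1 clause(s); 2 remain; assigned so far: [1, 3, 6]
unit clause [-4] forces x4=F; simplify:
  satisfied 2 clause(s); 0 remain; assigned so far: [1, 3, 4, 6]

Answer: 0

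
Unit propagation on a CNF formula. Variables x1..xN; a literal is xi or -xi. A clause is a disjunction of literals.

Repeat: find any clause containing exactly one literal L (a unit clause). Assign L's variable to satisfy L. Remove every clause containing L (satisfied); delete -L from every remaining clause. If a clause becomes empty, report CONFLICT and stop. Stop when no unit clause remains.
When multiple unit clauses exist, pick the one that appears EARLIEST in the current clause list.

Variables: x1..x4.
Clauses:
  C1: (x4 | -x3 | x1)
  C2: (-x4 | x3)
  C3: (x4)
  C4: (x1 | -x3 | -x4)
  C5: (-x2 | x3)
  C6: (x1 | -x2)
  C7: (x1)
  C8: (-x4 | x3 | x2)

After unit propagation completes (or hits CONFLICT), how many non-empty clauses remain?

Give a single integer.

unit clause [4] forces x4=T; simplify:
  drop -4 from [-4, 3] -> [3]
  drop -4 from [1, -3, -4] -> [1, -3]
  drop -4 from [-4, 3, 2] -> [3, 2]
  satisfied 2 clause(s); 6 remain; assigned so far: [4]
unit clause [3] forces x3=T; simplify:
  drop -3 from [1, -3] -> [1]
  satisfied 3 clause(s); 3 remain; assigned so far: [3, 4]
unit clause [1] forces x1=T; simplify:
  satisfied 3 clause(s); 0 remain; assigned so far: [1, 3, 4]

Answer: 0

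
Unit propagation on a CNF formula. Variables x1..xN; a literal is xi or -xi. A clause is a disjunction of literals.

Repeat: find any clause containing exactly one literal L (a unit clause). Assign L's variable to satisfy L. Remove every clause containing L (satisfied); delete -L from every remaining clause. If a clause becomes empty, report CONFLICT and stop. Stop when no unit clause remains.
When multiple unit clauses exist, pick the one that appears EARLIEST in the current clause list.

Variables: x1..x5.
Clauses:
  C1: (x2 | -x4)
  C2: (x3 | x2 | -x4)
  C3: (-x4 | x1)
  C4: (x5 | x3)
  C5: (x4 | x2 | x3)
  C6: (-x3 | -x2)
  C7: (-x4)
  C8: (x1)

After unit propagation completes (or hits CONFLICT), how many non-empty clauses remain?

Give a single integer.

unit clause [-4] forces x4=F; simplify:
  drop 4 from [4, 2, 3] -> [2, 3]
  satisfied 4 clause(s); 4 remain; assigned so far: [4]
unit clause [1] forces x1=T; simplify:
  satisfied 1 clause(s); 3 remain; assigned so far: [1, 4]

Answer: 3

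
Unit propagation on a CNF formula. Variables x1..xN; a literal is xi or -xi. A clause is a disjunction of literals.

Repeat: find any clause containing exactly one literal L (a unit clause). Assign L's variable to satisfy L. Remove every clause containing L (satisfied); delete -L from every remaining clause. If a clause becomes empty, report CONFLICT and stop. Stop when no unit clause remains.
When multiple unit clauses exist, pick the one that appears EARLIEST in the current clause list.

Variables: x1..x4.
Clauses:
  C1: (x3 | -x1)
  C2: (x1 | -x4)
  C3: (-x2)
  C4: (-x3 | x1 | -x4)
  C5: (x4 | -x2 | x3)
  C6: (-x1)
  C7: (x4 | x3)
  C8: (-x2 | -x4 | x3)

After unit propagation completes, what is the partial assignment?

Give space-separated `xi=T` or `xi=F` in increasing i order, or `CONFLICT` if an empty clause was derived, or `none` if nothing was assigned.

unit clause [-2] forces x2=F; simplify:
  satisfied 3 clause(s); 5 remain; assigned so far: [2]
unit clause [-1] forces x1=F; simplify:
  drop 1 from [1, -4] -> [-4]
  drop 1 from [-3, 1, -4] -> [-3, -4]
  satisfied 2 clause(s); 3 remain; assigned so far: [1, 2]
unit clause [-4] forces x4=F; simplify:
  drop 4 from [4, 3] -> [3]
  satisfied 2 clause(s); 1 remain; assigned so far: [1, 2, 4]
unit clause [3] forces x3=T; simplify:
  satisfied 1 clause(s); 0 remain; assigned so far: [1, 2, 3, 4]

Answer: x1=F x2=F x3=T x4=F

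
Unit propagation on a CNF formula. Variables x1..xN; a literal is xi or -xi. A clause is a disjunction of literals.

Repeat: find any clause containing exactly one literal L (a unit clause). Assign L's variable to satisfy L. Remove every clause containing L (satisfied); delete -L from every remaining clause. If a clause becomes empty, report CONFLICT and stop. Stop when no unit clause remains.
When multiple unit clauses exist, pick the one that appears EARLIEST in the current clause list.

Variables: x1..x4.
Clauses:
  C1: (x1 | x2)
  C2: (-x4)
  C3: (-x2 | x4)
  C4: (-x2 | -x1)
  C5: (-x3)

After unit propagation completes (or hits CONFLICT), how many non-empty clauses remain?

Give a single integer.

Answer: 0

Derivation:
unit clause [-4] forces x4=F; simplify:
  drop 4 from [-2, 4] -> [-2]
  satisfied 1 clause(s); 4 remain; assigned so far: [4]
unit clause [-2] forces x2=F; simplify:
  drop 2 from [1, 2] -> [1]
  satisfied 2 clause(s); 2 remain; assigned so far: [2, 4]
unit clause [1] forces x1=T; simplify:
  satisfied 1 clause(s); 1 remain; assigned so far: [1, 2, 4]
unit clause [-3] forces x3=F; simplify:
  satisfied 1 clause(s); 0 remain; assigned so far: [1, 2, 3, 4]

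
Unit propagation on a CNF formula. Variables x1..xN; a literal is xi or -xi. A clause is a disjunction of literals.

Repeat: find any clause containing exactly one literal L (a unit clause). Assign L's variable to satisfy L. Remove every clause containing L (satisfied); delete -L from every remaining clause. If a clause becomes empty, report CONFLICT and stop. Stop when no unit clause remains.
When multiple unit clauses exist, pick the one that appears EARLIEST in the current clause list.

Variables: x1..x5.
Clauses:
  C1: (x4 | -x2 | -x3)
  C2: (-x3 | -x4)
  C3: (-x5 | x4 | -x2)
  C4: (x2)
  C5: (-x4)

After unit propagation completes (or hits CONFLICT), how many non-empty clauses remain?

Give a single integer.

unit clause [2] forces x2=T; simplify:
  drop -2 from [4, -2, -3] -> [4, -3]
  drop -2 from [-5, 4, -2] -> [-5, 4]
  satisfied 1 clause(s); 4 remain; assigned so far: [2]
unit clause [-4] forces x4=F; simplify:
  drop 4 from [4, -3] -> [-3]
  drop 4 from [-5, 4] -> [-5]
  satisfied 2 clause(s); 2 remain; assigned so far: [2, 4]
unit clause [-3] forces x3=F; simplify:
  satisfied 1 clause(s); 1 remain; assigned so far: [2, 3, 4]
unit clause [-5] forces x5=F; simplify:
  satisfied 1 clause(s); 0 remain; assigned so far: [2, 3, 4, 5]

Answer: 0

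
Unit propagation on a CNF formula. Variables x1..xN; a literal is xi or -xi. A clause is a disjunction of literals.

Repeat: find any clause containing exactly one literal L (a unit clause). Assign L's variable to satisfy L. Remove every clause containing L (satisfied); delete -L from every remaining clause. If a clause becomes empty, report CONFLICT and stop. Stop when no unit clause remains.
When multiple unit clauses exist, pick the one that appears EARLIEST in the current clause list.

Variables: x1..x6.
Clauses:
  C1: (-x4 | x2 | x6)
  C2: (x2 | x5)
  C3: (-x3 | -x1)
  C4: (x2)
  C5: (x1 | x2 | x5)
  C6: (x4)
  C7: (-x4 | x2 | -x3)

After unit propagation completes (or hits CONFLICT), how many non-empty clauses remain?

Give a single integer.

Answer: 1

Derivation:
unit clause [2] forces x2=T; simplify:
  satisfied 5 clause(s); 2 remain; assigned so far: [2]
unit clause [4] forces x4=T; simplify:
  satisfied 1 clause(s); 1 remain; assigned so far: [2, 4]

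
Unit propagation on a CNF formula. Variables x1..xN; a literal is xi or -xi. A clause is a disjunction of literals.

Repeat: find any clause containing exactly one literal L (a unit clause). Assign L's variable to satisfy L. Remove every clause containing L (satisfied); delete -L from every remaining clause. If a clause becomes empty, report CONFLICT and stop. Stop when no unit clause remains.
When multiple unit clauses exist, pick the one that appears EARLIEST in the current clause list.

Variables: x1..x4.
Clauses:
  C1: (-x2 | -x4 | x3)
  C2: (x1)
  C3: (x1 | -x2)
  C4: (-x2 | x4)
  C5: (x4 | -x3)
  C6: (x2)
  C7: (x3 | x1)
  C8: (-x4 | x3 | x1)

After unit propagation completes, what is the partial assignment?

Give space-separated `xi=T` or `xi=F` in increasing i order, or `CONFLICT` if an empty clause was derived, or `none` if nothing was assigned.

Answer: x1=T x2=T x3=T x4=T

Derivation:
unit clause [1] forces x1=T; simplify:
  satisfied 4 clause(s); 4 remain; assigned so far: [1]
unit clause [2] forces x2=T; simplify:
  drop -2 from [-2, -4, 3] -> [-4, 3]
  drop -2 from [-2, 4] -> [4]
  satisfied 1 clause(s); 3 remain; assigned so far: [1, 2]
unit clause [4] forces x4=T; simplify:
  drop -4 from [-4, 3] -> [3]
  satisfied 2 clause(s); 1 remain; assigned so far: [1, 2, 4]
unit clause [3] forces x3=T; simplify:
  satisfied 1 clause(s); 0 remain; assigned so far: [1, 2, 3, 4]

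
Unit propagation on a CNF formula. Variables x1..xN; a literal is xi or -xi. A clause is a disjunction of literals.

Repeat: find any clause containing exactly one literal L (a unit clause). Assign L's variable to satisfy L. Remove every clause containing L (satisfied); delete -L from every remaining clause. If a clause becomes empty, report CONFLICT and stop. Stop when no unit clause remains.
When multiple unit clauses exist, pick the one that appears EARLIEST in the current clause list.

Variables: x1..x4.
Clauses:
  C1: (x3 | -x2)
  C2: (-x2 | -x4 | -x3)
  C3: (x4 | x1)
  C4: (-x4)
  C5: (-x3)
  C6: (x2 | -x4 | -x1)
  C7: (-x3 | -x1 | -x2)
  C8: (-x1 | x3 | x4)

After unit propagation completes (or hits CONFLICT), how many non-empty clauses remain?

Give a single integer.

unit clause [-4] forces x4=F; simplify:
  drop 4 from [4, 1] -> [1]
  drop 4 from [-1, 3, 4] -> [-1, 3]
  satisfied 3 clause(s); 5 remain; assigned so far: [4]
unit clause [1] forces x1=T; simplify:
  drop -1 from [-3, -1, -2] -> [-3, -2]
  drop -1 from [-1, 3] -> [3]
  satisfied 1 clause(s); 4 remain; assigned so far: [1, 4]
unit clause [-3] forces x3=F; simplify:
  drop 3 from [3, -2] -> [-2]
  drop 3 from [3] -> [] (empty!)
  satisfied 2 clause(s); 2 remain; assigned so far: [1, 3, 4]
CONFLICT (empty clause)

Answer: 1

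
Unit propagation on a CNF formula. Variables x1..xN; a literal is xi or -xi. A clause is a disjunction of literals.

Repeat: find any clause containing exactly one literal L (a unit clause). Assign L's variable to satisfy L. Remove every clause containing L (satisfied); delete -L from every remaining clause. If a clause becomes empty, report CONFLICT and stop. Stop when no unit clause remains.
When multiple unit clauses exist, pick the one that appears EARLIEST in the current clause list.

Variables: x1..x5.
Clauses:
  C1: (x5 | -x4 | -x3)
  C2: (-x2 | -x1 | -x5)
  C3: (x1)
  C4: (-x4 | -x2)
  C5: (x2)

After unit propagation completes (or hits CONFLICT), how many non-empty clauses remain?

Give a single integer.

unit clause [1] forces x1=T; simplify:
  drop -1 from [-2, -1, -5] -> [-2, -5]
  satisfied 1 clause(s); 4 remain; assigned so far: [1]
unit clause [2] forces x2=T; simplify:
  drop -2 from [-2, -5] -> [-5]
  drop -2 from [-4, -2] -> [-4]
  satisfied 1 clause(s); 3 remain; assigned so far: [1, 2]
unit clause [-5] forces x5=F; simplify:
  drop 5 from [5, -4, -3] -> [-4, -3]
  satisfied 1 clause(s); 2 remain; assigned so far: [1, 2, 5]
unit clause [-4] forces x4=F; simplify:
  satisfied 2 clause(s); 0 remain; assigned so far: [1, 2, 4, 5]

Answer: 0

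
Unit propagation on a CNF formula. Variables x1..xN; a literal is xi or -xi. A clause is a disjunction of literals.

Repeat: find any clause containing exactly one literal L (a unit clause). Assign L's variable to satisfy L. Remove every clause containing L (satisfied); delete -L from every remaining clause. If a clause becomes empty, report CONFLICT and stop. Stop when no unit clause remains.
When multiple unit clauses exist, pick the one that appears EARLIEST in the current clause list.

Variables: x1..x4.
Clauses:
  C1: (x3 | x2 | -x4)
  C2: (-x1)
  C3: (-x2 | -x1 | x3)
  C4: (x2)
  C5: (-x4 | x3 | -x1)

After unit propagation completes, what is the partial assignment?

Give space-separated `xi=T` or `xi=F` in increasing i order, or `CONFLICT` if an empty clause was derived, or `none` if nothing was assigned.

Answer: x1=F x2=T

Derivation:
unit clause [-1] forces x1=F; simplify:
  satisfied 3 clause(s); 2 remain; assigned so far: [1]
unit clause [2] forces x2=T; simplify:
  satisfied 2 clause(s); 0 remain; assigned so far: [1, 2]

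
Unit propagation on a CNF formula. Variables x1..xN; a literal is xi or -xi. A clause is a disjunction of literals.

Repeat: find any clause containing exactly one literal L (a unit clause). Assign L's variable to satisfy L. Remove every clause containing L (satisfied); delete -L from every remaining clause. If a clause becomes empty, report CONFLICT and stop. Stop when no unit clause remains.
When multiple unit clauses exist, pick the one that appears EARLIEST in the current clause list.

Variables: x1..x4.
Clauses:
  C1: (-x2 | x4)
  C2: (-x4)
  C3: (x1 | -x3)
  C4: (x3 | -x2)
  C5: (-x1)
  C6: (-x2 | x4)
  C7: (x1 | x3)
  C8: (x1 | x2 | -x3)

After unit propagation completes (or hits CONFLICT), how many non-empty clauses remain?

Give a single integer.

Answer: 0

Derivation:
unit clause [-4] forces x4=F; simplify:
  drop 4 from [-2, 4] -> [-2]
  drop 4 from [-2, 4] -> [-2]
  satisfied 1 clause(s); 7 remain; assigned so far: [4]
unit clause [-2] forces x2=F; simplify:
  drop 2 from [1, 2, -3] -> [1, -3]
  satisfied 3 clause(s); 4 remain; assigned so far: [2, 4]
unit clause [-1] forces x1=F; simplify:
  drop 1 from [1, -3] -> [-3]
  drop 1 from [1, 3] -> [3]
  drop 1 from [1, -3] -> [-3]
  satisfied 1 clause(s); 3 remain; assigned so far: [1, 2, 4]
unit clause [-3] forces x3=F; simplify:
  drop 3 from [3] -> [] (empty!)
  satisfied 2 clause(s); 1 remain; assigned so far: [1, 2, 3, 4]
CONFLICT (empty clause)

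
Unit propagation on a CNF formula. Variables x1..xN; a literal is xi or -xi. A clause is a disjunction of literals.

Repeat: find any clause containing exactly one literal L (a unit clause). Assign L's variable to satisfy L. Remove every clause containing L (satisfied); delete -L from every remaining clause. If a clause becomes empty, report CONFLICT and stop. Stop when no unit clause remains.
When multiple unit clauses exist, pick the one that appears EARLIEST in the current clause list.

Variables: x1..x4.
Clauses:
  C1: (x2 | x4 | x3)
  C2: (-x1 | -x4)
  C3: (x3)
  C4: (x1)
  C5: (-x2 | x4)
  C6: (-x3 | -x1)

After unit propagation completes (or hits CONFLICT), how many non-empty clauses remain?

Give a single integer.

unit clause [3] forces x3=T; simplify:
  drop -3 from [-3, -1] -> [-1]
  satisfied 2 clause(s); 4 remain; assigned so far: [3]
unit clause [1] forces x1=T; simplify:
  drop -1 from [-1, -4] -> [-4]
  drop -1 from [-1] -> [] (empty!)
  satisfied 1 clause(s); 3 remain; assigned so far: [1, 3]
CONFLICT (empty clause)

Answer: 2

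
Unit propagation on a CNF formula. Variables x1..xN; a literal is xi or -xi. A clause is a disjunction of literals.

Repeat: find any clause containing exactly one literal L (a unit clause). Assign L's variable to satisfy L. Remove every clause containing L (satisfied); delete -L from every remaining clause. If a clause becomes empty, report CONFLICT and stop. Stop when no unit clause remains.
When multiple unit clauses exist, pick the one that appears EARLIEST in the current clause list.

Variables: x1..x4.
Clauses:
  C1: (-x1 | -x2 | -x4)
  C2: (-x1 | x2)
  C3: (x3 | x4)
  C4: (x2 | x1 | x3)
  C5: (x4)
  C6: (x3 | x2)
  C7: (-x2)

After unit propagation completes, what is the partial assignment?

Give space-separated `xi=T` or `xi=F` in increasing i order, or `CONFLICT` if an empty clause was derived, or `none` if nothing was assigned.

unit clause [4] forces x4=T; simplify:
  drop -4 from [-1, -2, -4] -> [-1, -2]
  satisfied 2 clause(s); 5 remain; assigned so far: [4]
unit clause [-2] forces x2=F; simplify:
  drop 2 from [-1, 2] -> [-1]
  drop 2 from [2, 1, 3] -> [1, 3]
  drop 2 from [3, 2] -> [3]
  satisfied 2 clause(s); 3 remain; assigned so far: [2, 4]
unit clause [-1] forces x1=F; simplify:
  drop 1 from [1, 3] -> [3]
  satisfied 1 clause(s); 2 remain; assigned so far: [1, 2, 4]
unit clause [3] forces x3=T; simplify:
  satisfied 2 clause(s); 0 remain; assigned so far: [1, 2, 3, 4]

Answer: x1=F x2=F x3=T x4=T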